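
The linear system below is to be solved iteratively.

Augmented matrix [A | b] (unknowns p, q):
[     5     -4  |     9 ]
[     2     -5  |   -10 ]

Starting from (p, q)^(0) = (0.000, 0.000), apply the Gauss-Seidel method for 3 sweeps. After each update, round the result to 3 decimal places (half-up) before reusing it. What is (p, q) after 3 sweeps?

(4.672, 3.869)

Iteration 1:
  p = (9 - (-4)·0.000) / (5) = 1.800
  q = (-10 - (2)·1.800) / (-5) = 2.720
Iteration 2:
  p = (9 - (-4)·2.720) / (5) = 3.976
  q = (-10 - (2)·3.976) / (-5) = 3.590
Iteration 3:
  p = (9 - (-4)·3.590) / (5) = 4.672
  q = (-10 - (2)·4.672) / (-5) = 3.869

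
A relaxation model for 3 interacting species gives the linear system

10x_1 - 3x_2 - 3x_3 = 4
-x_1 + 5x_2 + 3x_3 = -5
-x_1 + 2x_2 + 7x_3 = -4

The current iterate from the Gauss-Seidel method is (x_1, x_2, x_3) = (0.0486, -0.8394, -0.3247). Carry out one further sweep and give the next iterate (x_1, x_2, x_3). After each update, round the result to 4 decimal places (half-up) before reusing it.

One sweep:
  x_1 = (4 - (-3)·-0.8394 - (-3)·-0.3247) / (10) = 0.0508
  x_2 = (-5 - (-1)·0.0508 - (3)·-0.3247) / (5) = -0.7950
  x_3 = (-4 - (-1)·0.0508 - (2)·-0.7950) / (7) = -0.3370

(0.0508, -0.7950, -0.3370)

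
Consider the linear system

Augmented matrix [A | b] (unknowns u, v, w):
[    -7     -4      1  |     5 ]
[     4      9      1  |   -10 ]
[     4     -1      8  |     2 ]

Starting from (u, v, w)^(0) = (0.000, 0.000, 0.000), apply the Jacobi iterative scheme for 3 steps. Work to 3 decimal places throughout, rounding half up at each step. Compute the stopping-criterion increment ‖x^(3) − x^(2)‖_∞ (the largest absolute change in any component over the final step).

Iteration 1:
  u = (5 - (-4)·0.000 - (1)·0.000) / (-7) = -0.714
  v = (-10 - (4)·0.000 - (1)·0.000) / (9) = -1.111
  w = (2 - (4)·0.000 - (-1)·0.000) / (8) = 0.250
Iteration 2:
  u = (5 - (-4)·-1.111 - (1)·0.250) / (-7) = -0.044
  v = (-10 - (4)·-0.714 - (1)·0.250) / (9) = -0.822
  w = (2 - (4)·-0.714 - (-1)·-1.111) / (8) = 0.468
Iteration 3:
  u = (5 - (-4)·-0.822 - (1)·0.468) / (-7) = -0.178
  v = (-10 - (4)·-0.044 - (1)·0.468) / (9) = -1.144
  w = (2 - (4)·-0.044 - (-1)·-0.822) / (8) = 0.169
Change: (-0.134, -0.322, -0.299) → max |·| = 0.322

0.322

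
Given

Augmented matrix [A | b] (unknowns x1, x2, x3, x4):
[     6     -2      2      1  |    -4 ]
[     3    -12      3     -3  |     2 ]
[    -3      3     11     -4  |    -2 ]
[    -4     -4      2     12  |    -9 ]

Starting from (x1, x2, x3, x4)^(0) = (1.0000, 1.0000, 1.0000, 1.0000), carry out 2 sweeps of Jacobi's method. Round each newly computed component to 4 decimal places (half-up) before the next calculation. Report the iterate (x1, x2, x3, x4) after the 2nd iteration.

(-0.6578, -0.2670, -0.5227, -1.0303)

Iteration 1:
  x1 = (-4 - (-2)·1.0000 - (2)·1.0000 - (1)·1.0000) / (6) = -0.8333
  x2 = (2 - (3)·1.0000 - (3)·1.0000 - (-3)·1.0000) / (-12) = 0.0833
  x3 = (-2 - (-3)·1.0000 - (3)·1.0000 - (-4)·1.0000) / (11) = 0.1818
  x4 = (-9 - (-4)·1.0000 - (-4)·1.0000 - (2)·1.0000) / (12) = -0.2500
Iteration 2:
  x1 = (-4 - (-2)·0.0833 - (2)·0.1818 - (1)·-0.2500) / (6) = -0.6578
  x2 = (2 - (3)·-0.8333 - (3)·0.1818 - (-3)·-0.2500) / (-12) = -0.2670
  x3 = (-2 - (-3)·-0.8333 - (3)·0.0833 - (-4)·-0.2500) / (11) = -0.5227
  x4 = (-9 - (-4)·-0.8333 - (-4)·0.0833 - (2)·0.1818) / (12) = -1.0303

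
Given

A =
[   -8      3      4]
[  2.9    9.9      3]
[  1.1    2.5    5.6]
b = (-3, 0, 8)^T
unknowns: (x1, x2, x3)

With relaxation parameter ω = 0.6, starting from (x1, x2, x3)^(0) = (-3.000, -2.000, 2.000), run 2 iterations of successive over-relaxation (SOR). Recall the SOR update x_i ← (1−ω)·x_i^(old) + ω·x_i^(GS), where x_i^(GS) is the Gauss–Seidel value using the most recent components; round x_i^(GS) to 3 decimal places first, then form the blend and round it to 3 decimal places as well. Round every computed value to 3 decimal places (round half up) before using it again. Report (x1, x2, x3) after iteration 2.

Iteration 1:
  x1: GS value = (-3 - (3)·-2.000 - (4)·2.000) / (-8) = 0.625;  x1 ← (1−ω)·-3.000 + ω·0.625 = -0.825
  x2: GS value = (0 - (2.9)·-0.825 - (3)·2.000) / (9.9) = -0.364;  x2 ← (1−ω)·-2.000 + ω·-0.364 = -1.018
  x3: GS value = (8 - (1.1)·-0.825 - (2.5)·-1.018) / (5.6) = 2.045;  x3 ← (1−ω)·2.000 + ω·2.045 = 2.027
Iteration 2:
  x1: GS value = (-3 - (3)·-1.018 - (4)·2.027) / (-8) = 1.007;  x1 ← (1−ω)·-0.825 + ω·1.007 = 0.274
  x2: GS value = (0 - (2.9)·0.274 - (3)·2.027) / (9.9) = -0.695;  x2 ← (1−ω)·-1.018 + ω·-0.695 = -0.824
  x3: GS value = (8 - (1.1)·0.274 - (2.5)·-0.824) / (5.6) = 1.743;  x3 ← (1−ω)·2.027 + ω·1.743 = 1.857

(0.274, -0.824, 1.857)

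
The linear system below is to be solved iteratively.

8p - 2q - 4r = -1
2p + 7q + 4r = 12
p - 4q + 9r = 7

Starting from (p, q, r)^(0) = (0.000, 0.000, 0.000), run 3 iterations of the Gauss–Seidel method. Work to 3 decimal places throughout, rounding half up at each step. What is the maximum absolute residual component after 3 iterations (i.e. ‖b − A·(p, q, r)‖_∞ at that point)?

Iteration 1:
  p = (-1 - (-2)·0.000 - (-4)·0.000) / (8) = -0.125
  q = (12 - (2)·-0.125 - (4)·0.000) / (7) = 1.750
  r = (7 - (1)·-0.125 - (-4)·1.750) / (9) = 1.569
Iteration 2:
  p = (-1 - (-2)·1.750 - (-4)·1.569) / (8) = 1.097
  q = (12 - (2)·1.097 - (4)·1.569) / (7) = 0.504
  r = (7 - (1)·1.097 - (-4)·0.504) / (9) = 0.880
Iteration 3:
  p = (-1 - (-2)·0.504 - (-4)·0.880) / (8) = 0.441
  q = (12 - (2)·0.441 - (4)·0.880) / (7) = 1.085
  r = (7 - (1)·0.441 - (-4)·1.085) / (9) = 1.211
Residual b − A·x = (2.486, -1.321, 0.000); ∞-norm = 2.486

2.486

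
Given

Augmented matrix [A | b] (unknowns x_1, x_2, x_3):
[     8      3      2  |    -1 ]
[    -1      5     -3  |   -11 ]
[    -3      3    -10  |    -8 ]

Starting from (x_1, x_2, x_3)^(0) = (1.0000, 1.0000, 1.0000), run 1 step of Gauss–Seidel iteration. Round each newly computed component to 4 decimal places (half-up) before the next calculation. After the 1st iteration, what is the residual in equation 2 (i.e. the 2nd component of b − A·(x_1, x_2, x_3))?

Iteration 1:
  x_1 = (-1 - (3)·1.0000 - (2)·1.0000) / (8) = -0.7500
  x_2 = (-11 - (-1)·-0.7500 - (-3)·1.0000) / (5) = -1.7500
  x_3 = (-8 - (-3)·-0.7500 - (3)·-1.7500) / (-10) = 0.5000
Residual b − A·x = (9.2500, -1.5000, 0.0000)

-1.5000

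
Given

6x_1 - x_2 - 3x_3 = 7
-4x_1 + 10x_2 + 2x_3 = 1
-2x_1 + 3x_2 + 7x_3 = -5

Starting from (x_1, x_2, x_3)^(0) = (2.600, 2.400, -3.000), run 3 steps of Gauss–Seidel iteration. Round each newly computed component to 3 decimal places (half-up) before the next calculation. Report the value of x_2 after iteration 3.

0.608

Iteration 1:
  x_1 = (7 - (-1)·2.400 - (-3)·-3.000) / (6) = 0.067
  x_2 = (1 - (-4)·0.067 - (2)·-3.000) / (10) = 0.727
  x_3 = (-5 - (-2)·0.067 - (3)·0.727) / (7) = -1.007
Iteration 2:
  x_1 = (7 - (-1)·0.727 - (-3)·-1.007) / (6) = 0.784
  x_2 = (1 - (-4)·0.784 - (2)·-1.007) / (10) = 0.615
  x_3 = (-5 - (-2)·0.784 - (3)·0.615) / (7) = -0.754
Iteration 3:
  x_1 = (7 - (-1)·0.615 - (-3)·-0.754) / (6) = 0.892
  x_2 = (1 - (-4)·0.892 - (2)·-0.754) / (10) = 0.608
  x_3 = (-5 - (-2)·0.892 - (3)·0.608) / (7) = -0.720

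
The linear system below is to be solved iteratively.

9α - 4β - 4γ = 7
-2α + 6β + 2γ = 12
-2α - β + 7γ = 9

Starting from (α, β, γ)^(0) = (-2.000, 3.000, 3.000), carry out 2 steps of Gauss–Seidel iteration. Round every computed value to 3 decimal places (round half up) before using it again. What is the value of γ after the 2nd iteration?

Iteration 1:
  α = (7 - (-4)·3.000 - (-4)·3.000) / (9) = 3.444
  β = (12 - (-2)·3.444 - (2)·3.000) / (6) = 2.148
  γ = (9 - (-2)·3.444 - (-1)·2.148) / (7) = 2.577
Iteration 2:
  α = (7 - (-4)·2.148 - (-4)·2.577) / (9) = 2.878
  β = (12 - (-2)·2.878 - (2)·2.577) / (6) = 2.100
  γ = (9 - (-2)·2.878 - (-1)·2.100) / (7) = 2.408

2.408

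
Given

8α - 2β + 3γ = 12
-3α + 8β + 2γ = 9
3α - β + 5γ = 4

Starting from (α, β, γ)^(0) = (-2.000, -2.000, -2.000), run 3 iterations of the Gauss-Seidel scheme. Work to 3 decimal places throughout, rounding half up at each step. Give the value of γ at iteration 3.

Iteration 1:
  α = (12 - (-2)·-2.000 - (3)·-2.000) / (8) = 1.750
  β = (9 - (-3)·1.750 - (2)·-2.000) / (8) = 2.281
  γ = (4 - (3)·1.750 - (-1)·2.281) / (5) = 0.206
Iteration 2:
  α = (12 - (-2)·2.281 - (3)·0.206) / (8) = 1.993
  β = (9 - (-3)·1.993 - (2)·0.206) / (8) = 1.821
  γ = (4 - (3)·1.993 - (-1)·1.821) / (5) = -0.032
Iteration 3:
  α = (12 - (-2)·1.821 - (3)·-0.032) / (8) = 1.967
  β = (9 - (-3)·1.967 - (2)·-0.032) / (8) = 1.871
  γ = (4 - (3)·1.967 - (-1)·1.871) / (5) = -0.006

-0.006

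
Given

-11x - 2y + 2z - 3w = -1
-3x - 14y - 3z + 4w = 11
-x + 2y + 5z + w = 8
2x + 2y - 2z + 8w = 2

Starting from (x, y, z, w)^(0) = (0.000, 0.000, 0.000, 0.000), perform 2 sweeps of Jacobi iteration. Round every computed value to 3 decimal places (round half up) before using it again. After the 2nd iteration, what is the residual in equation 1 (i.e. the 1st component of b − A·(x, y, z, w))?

0.579

Iteration 1:
  x = (-1 - (-2)·0.000 - (2)·0.000 - (-3)·0.000) / (-11) = 0.091
  y = (11 - (-3)·0.000 - (-3)·0.000 - (4)·0.000) / (-14) = -0.786
  z = (8 - (-1)·0.000 - (2)·0.000 - (1)·0.000) / (5) = 1.600
  w = (2 - (2)·0.000 - (2)·0.000 - (-2)·0.000) / (8) = 0.250
Iteration 2:
  x = (-1 - (-2)·-0.786 - (2)·1.600 - (-3)·0.250) / (-11) = 0.457
  y = (11 - (-3)·0.091 - (-3)·1.600 - (4)·0.250) / (-14) = -1.077
  z = (8 - (-1)·0.091 - (2)·-0.786 - (1)·0.250) / (5) = 1.883
  w = (2 - (2)·0.091 - (2)·-0.786 - (-2)·1.600) / (8) = 0.824
Residual b − A·x = (0.579, -0.354, 0.372, 0.414)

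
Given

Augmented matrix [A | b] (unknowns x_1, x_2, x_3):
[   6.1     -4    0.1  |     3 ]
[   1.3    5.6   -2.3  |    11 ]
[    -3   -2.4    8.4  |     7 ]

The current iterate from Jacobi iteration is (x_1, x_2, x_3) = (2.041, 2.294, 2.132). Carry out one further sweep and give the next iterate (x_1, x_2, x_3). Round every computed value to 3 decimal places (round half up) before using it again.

(1.961, 2.366, 2.218)

One sweep:
  x_1 = (3 - (-4)·2.294 - (0.1)·2.132) / (6.1) = 1.961
  x_2 = (11 - (1.3)·2.041 - (-2.3)·2.132) / (5.6) = 2.366
  x_3 = (7 - (-3)·2.041 - (-2.4)·2.294) / (8.4) = 2.218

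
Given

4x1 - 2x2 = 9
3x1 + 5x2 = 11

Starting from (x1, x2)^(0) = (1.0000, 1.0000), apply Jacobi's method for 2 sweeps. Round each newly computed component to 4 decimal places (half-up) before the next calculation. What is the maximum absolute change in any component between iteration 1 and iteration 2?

1.0500

Iteration 1:
  x1 = (9 - (-2)·1.0000) / (4) = 2.7500
  x2 = (11 - (3)·1.0000) / (5) = 1.6000
Iteration 2:
  x1 = (9 - (-2)·1.6000) / (4) = 3.0500
  x2 = (11 - (3)·2.7500) / (5) = 0.5500
Change: (0.3000, -1.0500) → max |·| = 1.0500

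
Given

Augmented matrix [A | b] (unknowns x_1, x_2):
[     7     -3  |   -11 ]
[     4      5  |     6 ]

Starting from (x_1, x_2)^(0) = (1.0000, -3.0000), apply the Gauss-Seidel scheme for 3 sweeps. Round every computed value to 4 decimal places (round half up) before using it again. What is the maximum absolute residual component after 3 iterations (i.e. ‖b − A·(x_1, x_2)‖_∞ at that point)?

2.2867

Iteration 1:
  x_1 = (-11 - (-3)·-3.0000) / (7) = -2.8571
  x_2 = (6 - (4)·-2.8571) / (5) = 3.4857
Iteration 2:
  x_1 = (-11 - (-3)·3.4857) / (7) = -0.0776
  x_2 = (6 - (4)·-0.0776) / (5) = 1.2621
Iteration 3:
  x_1 = (-11 - (-3)·1.2621) / (7) = -1.0305
  x_2 = (6 - (4)·-1.0305) / (5) = 2.0244
Residual b − A·x = (2.2867, 0.0000); ∞-norm = 2.2867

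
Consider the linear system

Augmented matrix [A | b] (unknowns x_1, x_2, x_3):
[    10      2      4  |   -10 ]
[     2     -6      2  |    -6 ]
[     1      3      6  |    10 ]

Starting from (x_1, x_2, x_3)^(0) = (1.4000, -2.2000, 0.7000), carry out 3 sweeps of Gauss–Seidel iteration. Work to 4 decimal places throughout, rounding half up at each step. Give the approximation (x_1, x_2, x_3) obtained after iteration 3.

(-1.7815, 0.9126, 1.5073)

Iteration 1:
  x_1 = (-10 - (2)·-2.2000 - (4)·0.7000) / (10) = -0.8400
  x_2 = (-6 - (2)·-0.8400 - (2)·0.7000) / (-6) = 0.9533
  x_3 = (10 - (1)·-0.8400 - (3)·0.9533) / (6) = 1.3300
Iteration 2:
  x_1 = (-10 - (2)·0.9533 - (4)·1.3300) / (10) = -1.7227
  x_2 = (-6 - (2)·-1.7227 - (2)·1.3300) / (-6) = 0.8691
  x_3 = (10 - (1)·-1.7227 - (3)·0.8691) / (6) = 1.5192
Iteration 3:
  x_1 = (-10 - (2)·0.8691 - (4)·1.5192) / (10) = -1.7815
  x_2 = (-6 - (2)·-1.7815 - (2)·1.5192) / (-6) = 0.9126
  x_3 = (10 - (1)·-1.7815 - (3)·0.9126) / (6) = 1.5073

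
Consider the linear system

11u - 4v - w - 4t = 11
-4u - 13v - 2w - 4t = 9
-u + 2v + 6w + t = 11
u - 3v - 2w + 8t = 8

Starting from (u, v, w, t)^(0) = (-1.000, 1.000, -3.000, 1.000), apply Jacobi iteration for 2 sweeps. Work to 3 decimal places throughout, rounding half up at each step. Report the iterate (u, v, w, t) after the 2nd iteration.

Iteration 1:
  u = (11 - (-4)·1.000 - (-1)·-3.000 - (-4)·1.000) / (11) = 1.455
  v = (9 - (-4)·-1.000 - (-2)·-3.000 - (-4)·1.000) / (-13) = -0.231
  w = (11 - (-1)·-1.000 - (2)·1.000 - (1)·1.000) / (6) = 1.167
  t = (8 - (1)·-1.000 - (-3)·1.000 - (-2)·-3.000) / (8) = 0.750
Iteration 2:
  u = (11 - (-4)·-0.231 - (-1)·1.167 - (-4)·0.750) / (11) = 1.295
  v = (9 - (-4)·1.455 - (-2)·1.167 - (-4)·0.750) / (-13) = -1.550
  w = (11 - (-1)·1.455 - (2)·-0.231 - (1)·0.750) / (6) = 2.028
  t = (8 - (1)·1.455 - (-3)·-0.231 - (-2)·1.167) / (8) = 1.023

(1.295, -1.550, 2.028, 1.023)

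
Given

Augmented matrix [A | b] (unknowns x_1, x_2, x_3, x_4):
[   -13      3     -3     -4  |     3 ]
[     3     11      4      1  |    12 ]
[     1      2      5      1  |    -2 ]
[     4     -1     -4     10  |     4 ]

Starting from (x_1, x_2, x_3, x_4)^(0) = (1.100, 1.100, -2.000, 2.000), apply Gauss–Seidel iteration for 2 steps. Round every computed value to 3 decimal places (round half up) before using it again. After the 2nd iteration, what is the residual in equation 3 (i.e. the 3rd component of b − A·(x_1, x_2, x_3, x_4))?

0.121

Iteration 1:
  x_1 = (3 - (3)·1.100 - (-3)·-2.000 - (-4)·2.000) / (-13) = -0.131
  x_2 = (12 - (3)·-0.131 - (4)·-2.000 - (1)·2.000) / (11) = 1.672
  x_3 = (-2 - (1)·-0.131 - (2)·1.672 - (1)·2.000) / (5) = -1.443
  x_4 = (4 - (4)·-0.131 - (-1)·1.672 - (-4)·-1.443) / (10) = 0.042
Iteration 2:
  x_1 = (3 - (3)·1.672 - (-3)·-1.443 - (-4)·0.042) / (-13) = 0.475
  x_2 = (12 - (3)·0.475 - (4)·-1.443 - (1)·0.042) / (11) = 1.482
  x_3 = (-2 - (1)·0.475 - (2)·1.482 - (1)·0.042) / (5) = -1.096
  x_4 = (4 - (4)·0.475 - (-1)·1.482 - (-4)·-1.096) / (10) = -0.080
Residual b − A·x = (1.121, -1.263, 0.121, -0.002)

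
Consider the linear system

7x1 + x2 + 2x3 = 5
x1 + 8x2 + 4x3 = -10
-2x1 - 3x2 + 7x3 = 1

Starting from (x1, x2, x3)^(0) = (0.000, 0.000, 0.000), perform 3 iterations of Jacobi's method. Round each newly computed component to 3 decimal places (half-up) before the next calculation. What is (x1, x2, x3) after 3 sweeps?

(0.970, -1.262, -0.218)

Iteration 1:
  x1 = (5 - (1)·0.000 - (2)·0.000) / (7) = 0.714
  x2 = (-10 - (1)·0.000 - (4)·0.000) / (8) = -1.250
  x3 = (1 - (-2)·0.000 - (-3)·0.000) / (7) = 0.143
Iteration 2:
  x1 = (5 - (1)·-1.250 - (2)·0.143) / (7) = 0.852
  x2 = (-10 - (1)·0.714 - (4)·0.143) / (8) = -1.411
  x3 = (1 - (-2)·0.714 - (-3)·-1.250) / (7) = -0.189
Iteration 3:
  x1 = (5 - (1)·-1.411 - (2)·-0.189) / (7) = 0.970
  x2 = (-10 - (1)·0.852 - (4)·-0.189) / (8) = -1.262
  x3 = (1 - (-2)·0.852 - (-3)·-1.411) / (7) = -0.218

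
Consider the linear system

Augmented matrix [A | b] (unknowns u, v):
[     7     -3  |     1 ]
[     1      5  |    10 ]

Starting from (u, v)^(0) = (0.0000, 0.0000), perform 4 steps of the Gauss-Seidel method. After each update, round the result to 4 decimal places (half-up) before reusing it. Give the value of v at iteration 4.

1.8157

Iteration 1:
  u = (1 - (-3)·0.0000) / (7) = 0.1429
  v = (10 - (1)·0.1429) / (5) = 1.9714
Iteration 2:
  u = (1 - (-3)·1.9714) / (7) = 0.9877
  v = (10 - (1)·0.9877) / (5) = 1.8025
Iteration 3:
  u = (1 - (-3)·1.8025) / (7) = 0.9154
  v = (10 - (1)·0.9154) / (5) = 1.8169
Iteration 4:
  u = (1 - (-3)·1.8169) / (7) = 0.9215
  v = (10 - (1)·0.9215) / (5) = 1.8157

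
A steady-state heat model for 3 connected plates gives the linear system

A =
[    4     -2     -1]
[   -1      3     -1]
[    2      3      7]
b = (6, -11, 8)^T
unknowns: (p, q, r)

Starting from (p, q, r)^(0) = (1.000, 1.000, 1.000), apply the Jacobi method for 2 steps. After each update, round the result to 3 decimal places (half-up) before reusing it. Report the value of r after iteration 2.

Iteration 1:
  p = (6 - (-2)·1.000 - (-1)·1.000) / (4) = 2.250
  q = (-11 - (-1)·1.000 - (-1)·1.000) / (3) = -3.000
  r = (8 - (2)·1.000 - (3)·1.000) / (7) = 0.429
Iteration 2:
  p = (6 - (-2)·-3.000 - (-1)·0.429) / (4) = 0.107
  q = (-11 - (-1)·2.250 - (-1)·0.429) / (3) = -2.774
  r = (8 - (2)·2.250 - (3)·-3.000) / (7) = 1.786

1.786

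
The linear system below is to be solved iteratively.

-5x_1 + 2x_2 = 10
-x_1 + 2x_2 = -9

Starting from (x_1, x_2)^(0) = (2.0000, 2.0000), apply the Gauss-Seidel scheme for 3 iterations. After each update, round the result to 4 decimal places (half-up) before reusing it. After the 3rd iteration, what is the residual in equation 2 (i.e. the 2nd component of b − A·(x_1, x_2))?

0.0000

Iteration 1:
  x_1 = (10 - (2)·2.0000) / (-5) = -1.2000
  x_2 = (-9 - (-1)·-1.2000) / (2) = -5.1000
Iteration 2:
  x_1 = (10 - (2)·-5.1000) / (-5) = -4.0400
  x_2 = (-9 - (-1)·-4.0400) / (2) = -6.5200
Iteration 3:
  x_1 = (10 - (2)·-6.5200) / (-5) = -4.6080
  x_2 = (-9 - (-1)·-4.6080) / (2) = -6.8040
Residual b − A·x = (0.5680, 0.0000)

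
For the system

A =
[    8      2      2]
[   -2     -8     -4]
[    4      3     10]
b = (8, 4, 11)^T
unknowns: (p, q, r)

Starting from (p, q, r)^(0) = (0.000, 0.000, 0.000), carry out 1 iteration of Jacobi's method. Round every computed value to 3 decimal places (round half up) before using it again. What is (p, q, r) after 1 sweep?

(1.000, -0.500, 1.100)

Iteration 1:
  p = (8 - (2)·0.000 - (2)·0.000) / (8) = 1.000
  q = (4 - (-2)·0.000 - (-4)·0.000) / (-8) = -0.500
  r = (11 - (4)·0.000 - (3)·0.000) / (10) = 1.100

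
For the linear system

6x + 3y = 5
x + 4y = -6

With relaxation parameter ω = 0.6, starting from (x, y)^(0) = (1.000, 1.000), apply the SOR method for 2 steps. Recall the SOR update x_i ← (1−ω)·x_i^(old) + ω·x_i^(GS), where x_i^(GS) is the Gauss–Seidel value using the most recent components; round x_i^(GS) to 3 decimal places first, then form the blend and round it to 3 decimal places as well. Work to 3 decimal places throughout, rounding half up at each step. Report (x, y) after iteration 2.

(0.917, -1.273)

Iteration 1:
  x: GS value = (5 - (3)·1.000) / (6) = 0.333;  x ← (1−ω)·1.000 + ω·0.333 = 0.600
  y: GS value = (-6 - (1)·0.600) / (4) = -1.650;  y ← (1−ω)·1.000 + ω·-1.650 = -0.590
Iteration 2:
  x: GS value = (5 - (3)·-0.590) / (6) = 1.128;  x ← (1−ω)·0.600 + ω·1.128 = 0.917
  y: GS value = (-6 - (1)·0.917) / (4) = -1.729;  y ← (1−ω)·-0.590 + ω·-1.729 = -1.273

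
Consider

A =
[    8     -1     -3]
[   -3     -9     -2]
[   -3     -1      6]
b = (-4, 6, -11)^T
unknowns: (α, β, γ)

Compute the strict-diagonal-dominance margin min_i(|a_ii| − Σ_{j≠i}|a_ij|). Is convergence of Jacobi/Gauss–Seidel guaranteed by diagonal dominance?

2

row 1: |8| − (1+3) = 4
row 2: |-9| − (3+2) = 4
row 3: |6| − (3+1) = 2
minimum over rows = 2 → strictly diagonally dominant (convergence guaranteed)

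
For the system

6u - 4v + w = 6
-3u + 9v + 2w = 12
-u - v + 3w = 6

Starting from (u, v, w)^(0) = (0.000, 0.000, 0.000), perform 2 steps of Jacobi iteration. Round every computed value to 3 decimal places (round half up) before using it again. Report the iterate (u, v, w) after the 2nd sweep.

(1.555, 1.222, 2.778)

Iteration 1:
  u = (6 - (-4)·0.000 - (1)·0.000) / (6) = 1.000
  v = (12 - (-3)·0.000 - (2)·0.000) / (9) = 1.333
  w = (6 - (-1)·0.000 - (-1)·0.000) / (3) = 2.000
Iteration 2:
  u = (6 - (-4)·1.333 - (1)·2.000) / (6) = 1.555
  v = (12 - (-3)·1.000 - (2)·2.000) / (9) = 1.222
  w = (6 - (-1)·1.000 - (-1)·1.333) / (3) = 2.778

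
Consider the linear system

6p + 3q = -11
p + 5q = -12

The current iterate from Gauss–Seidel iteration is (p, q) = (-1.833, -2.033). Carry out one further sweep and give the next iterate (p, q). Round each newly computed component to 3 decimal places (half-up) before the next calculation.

One sweep:
  p = (-11 - (3)·-2.033) / (6) = -0.817
  q = (-12 - (1)·-0.817) / (5) = -2.237

(-0.817, -2.237)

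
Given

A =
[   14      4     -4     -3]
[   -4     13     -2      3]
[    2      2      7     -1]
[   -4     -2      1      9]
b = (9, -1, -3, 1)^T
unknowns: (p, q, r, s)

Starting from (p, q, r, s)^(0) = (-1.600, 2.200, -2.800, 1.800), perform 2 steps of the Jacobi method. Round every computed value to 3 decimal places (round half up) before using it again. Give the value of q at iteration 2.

-0.299

Iteration 1:
  p = (9 - (4)·2.200 - (-4)·-2.800 - (-3)·1.800) / (14) = -0.400
  q = (-1 - (-4)·-1.600 - (-2)·-2.800 - (3)·1.800) / (13) = -1.415
  r = (-3 - (2)·-1.600 - (2)·2.200 - (-1)·1.800) / (7) = -0.343
  s = (1 - (-4)·-1.600 - (-2)·2.200 - (1)·-2.800) / (9) = 0.200
Iteration 2:
  p = (9 - (4)·-1.415 - (-4)·-0.343 - (-3)·0.200) / (14) = 0.992
  q = (-1 - (-4)·-0.400 - (-2)·-0.343 - (3)·0.200) / (13) = -0.299
  r = (-3 - (2)·-0.400 - (2)·-1.415 - (-1)·0.200) / (7) = 0.119
  s = (1 - (-4)·-0.400 - (-2)·-1.415 - (1)·-0.343) / (9) = -0.343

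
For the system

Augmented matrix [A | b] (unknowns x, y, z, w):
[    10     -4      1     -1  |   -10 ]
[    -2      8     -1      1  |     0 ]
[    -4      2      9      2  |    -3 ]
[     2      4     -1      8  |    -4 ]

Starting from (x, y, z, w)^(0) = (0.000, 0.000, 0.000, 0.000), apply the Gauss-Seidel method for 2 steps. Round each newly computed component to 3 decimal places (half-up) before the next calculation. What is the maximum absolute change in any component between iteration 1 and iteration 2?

0.076

Iteration 1:
  x = (-10 - (-4)·0.000 - (1)·0.000 - (-1)·0.000) / (10) = -1.000
  y = (0 - (-2)·-1.000 - (-1)·0.000 - (1)·0.000) / (8) = -0.250
  z = (-3 - (-4)·-1.000 - (2)·-0.250 - (2)·0.000) / (9) = -0.722
  w = (-4 - (2)·-1.000 - (4)·-0.250 - (-1)·-0.722) / (8) = -0.215
Iteration 2:
  x = (-10 - (-4)·-0.250 - (1)·-0.722 - (-1)·-0.215) / (10) = -1.049
  y = (0 - (-2)·-1.049 - (-1)·-0.722 - (1)·-0.215) / (8) = -0.326
  z = (-3 - (-4)·-1.049 - (2)·-0.326 - (2)·-0.215) / (9) = -0.679
  w = (-4 - (2)·-1.049 - (4)·-0.326 - (-1)·-0.679) / (8) = -0.160
Change: (-0.049, -0.076, 0.043, 0.055) → max |·| = 0.076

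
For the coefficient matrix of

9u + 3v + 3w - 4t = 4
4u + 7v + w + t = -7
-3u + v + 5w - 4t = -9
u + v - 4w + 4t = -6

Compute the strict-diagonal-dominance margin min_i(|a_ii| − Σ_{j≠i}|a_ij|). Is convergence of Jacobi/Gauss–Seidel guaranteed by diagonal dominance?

row 1: |9| − (3+3+4) = -1
row 2: |7| − (4+1+1) = 1
row 3: |5| − (3+1+4) = -3
row 4: |4| − (1+1+4) = -2
minimum over rows = -3 → not strictly diagonally dominant

-3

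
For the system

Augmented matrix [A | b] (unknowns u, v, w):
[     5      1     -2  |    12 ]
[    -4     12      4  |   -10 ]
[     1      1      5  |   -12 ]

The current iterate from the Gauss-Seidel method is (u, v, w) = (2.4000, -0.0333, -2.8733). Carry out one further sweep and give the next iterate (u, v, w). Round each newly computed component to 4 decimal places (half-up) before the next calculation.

(1.2573, 0.5435, -2.7602)

One sweep:
  u = (12 - (1)·-0.0333 - (-2)·-2.8733) / (5) = 1.2573
  v = (-10 - (-4)·1.2573 - (4)·-2.8733) / (12) = 0.5435
  w = (-12 - (1)·1.2573 - (1)·0.5435) / (5) = -2.7602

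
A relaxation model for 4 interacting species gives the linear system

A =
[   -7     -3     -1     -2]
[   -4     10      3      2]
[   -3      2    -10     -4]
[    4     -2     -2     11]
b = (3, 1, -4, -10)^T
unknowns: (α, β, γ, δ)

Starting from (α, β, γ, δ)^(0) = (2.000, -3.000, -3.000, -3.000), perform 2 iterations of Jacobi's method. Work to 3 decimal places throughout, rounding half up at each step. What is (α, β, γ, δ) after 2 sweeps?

Iteration 1:
  α = (3 - (-3)·-3.000 - (-1)·-3.000 - (-2)·-3.000) / (-7) = 2.143
  β = (1 - (-4)·2.000 - (3)·-3.000 - (2)·-3.000) / (10) = 2.400
  γ = (-4 - (-3)·2.000 - (2)·-3.000 - (-4)·-3.000) / (-10) = 0.400
  δ = (-10 - (4)·2.000 - (-2)·-3.000 - (-2)·-3.000) / (11) = -2.727
Iteration 2:
  α = (3 - (-3)·2.400 - (-1)·0.400 - (-2)·-2.727) / (-7) = -0.735
  β = (1 - (-4)·2.143 - (3)·0.400 - (2)·-2.727) / (10) = 1.383
  γ = (-4 - (-3)·2.143 - (2)·2.400 - (-4)·-2.727) / (-10) = 1.328
  δ = (-10 - (4)·2.143 - (-2)·2.400 - (-2)·0.400) / (11) = -1.179

(-0.735, 1.383, 1.328, -1.179)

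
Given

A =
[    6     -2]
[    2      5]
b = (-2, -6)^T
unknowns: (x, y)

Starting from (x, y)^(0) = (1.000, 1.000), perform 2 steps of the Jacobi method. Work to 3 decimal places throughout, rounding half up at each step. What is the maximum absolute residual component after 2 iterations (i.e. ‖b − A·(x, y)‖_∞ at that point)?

Iteration 1:
  x = (-2 - (-2)·1.000) / (6) = 0.000
  y = (-6 - (2)·1.000) / (5) = -1.600
Iteration 2:
  x = (-2 - (-2)·-1.600) / (6) = -0.867
  y = (-6 - (2)·0.000) / (5) = -1.200
Residual b − A·x = (0.802, 1.734); ∞-norm = 1.734

1.734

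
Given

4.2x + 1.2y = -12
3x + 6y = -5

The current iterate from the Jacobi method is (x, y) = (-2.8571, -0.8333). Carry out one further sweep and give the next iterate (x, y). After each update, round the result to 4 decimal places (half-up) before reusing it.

One sweep:
  x = (-12 - (1.2)·-0.8333) / (4.2) = -2.6191
  y = (-5 - (3)·-2.8571) / (6) = 0.5952

(-2.6191, 0.5952)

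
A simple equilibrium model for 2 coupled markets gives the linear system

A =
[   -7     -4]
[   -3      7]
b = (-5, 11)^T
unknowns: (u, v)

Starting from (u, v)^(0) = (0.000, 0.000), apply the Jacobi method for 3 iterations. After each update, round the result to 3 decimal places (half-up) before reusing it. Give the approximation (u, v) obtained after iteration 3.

Iteration 1:
  u = (-5 - (-4)·0.000) / (-7) = 0.714
  v = (11 - (-3)·0.000) / (7) = 1.571
Iteration 2:
  u = (-5 - (-4)·1.571) / (-7) = -0.183
  v = (11 - (-3)·0.714) / (7) = 1.877
Iteration 3:
  u = (-5 - (-4)·1.877) / (-7) = -0.358
  v = (11 - (-3)·-0.183) / (7) = 1.493

(-0.358, 1.493)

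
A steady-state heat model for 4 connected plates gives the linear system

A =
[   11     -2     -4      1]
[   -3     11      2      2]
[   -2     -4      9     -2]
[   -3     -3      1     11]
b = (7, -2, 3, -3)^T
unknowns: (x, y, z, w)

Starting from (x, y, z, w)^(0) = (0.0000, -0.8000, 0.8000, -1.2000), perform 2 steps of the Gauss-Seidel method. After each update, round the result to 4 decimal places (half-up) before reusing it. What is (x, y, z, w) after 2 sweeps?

Iteration 1:
  x = (7 - (-2)·-0.8000 - (-4)·0.8000 - (1)·-1.2000) / (11) = 0.8909
  y = (-2 - (-3)·0.8909 - (2)·0.8000 - (2)·-1.2000) / (11) = 0.1339
  z = (3 - (-2)·0.8909 - (-4)·0.1339 - (-2)·-1.2000) / (9) = 0.3242
  w = (-3 - (-3)·0.8909 - (-3)·0.1339 - (1)·0.3242) / (11) = -0.0227
Iteration 2:
  x = (7 - (-2)·0.1339 - (-4)·0.3242 - (1)·-0.0227) / (11) = 0.7807
  y = (-2 - (-3)·0.7807 - (2)·0.3242 - (2)·-0.0227) / (11) = -0.0237
  z = (3 - (-2)·0.7807 - (-4)·-0.0237 - (-2)·-0.0227) / (9) = 0.4912
  w = (-3 - (-3)·0.7807 - (-3)·-0.0237 - (1)·0.4912) / (11) = -0.1109

(0.7807, -0.0237, 0.4912, -0.1109)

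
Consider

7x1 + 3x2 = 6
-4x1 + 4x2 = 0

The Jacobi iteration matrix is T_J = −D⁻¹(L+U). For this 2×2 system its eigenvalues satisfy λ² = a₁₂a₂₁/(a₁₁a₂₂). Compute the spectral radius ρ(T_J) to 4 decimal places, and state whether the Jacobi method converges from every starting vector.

0.6547

a₁₂a₂₁/(a₁₁a₂₂) = (3)·(-4) / ((7)·(4)) = -0.428571
ρ = √|-0.428571| = √0.428571 = 0.6547
ρ < 1, so Jacobi converges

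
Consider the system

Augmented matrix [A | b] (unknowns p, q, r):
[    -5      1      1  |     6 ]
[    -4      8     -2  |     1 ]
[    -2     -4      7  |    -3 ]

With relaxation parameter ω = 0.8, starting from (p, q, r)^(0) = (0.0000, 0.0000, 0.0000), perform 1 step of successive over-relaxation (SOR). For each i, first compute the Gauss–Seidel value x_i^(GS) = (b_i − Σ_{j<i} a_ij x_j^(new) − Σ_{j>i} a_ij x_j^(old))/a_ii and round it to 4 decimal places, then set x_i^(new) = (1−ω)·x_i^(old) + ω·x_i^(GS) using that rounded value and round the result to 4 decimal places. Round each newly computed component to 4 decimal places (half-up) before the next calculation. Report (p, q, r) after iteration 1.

(-0.9600, -0.2840, -0.6921)

Iteration 1:
  p: GS value = (6 - (1)·0.0000 - (1)·0.0000) / (-5) = -1.2000;  p ← (1−ω)·0.0000 + ω·-1.2000 = -0.9600
  q: GS value = (1 - (-4)·-0.9600 - (-2)·0.0000) / (8) = -0.3550;  q ← (1−ω)·0.0000 + ω·-0.3550 = -0.2840
  r: GS value = (-3 - (-2)·-0.9600 - (-4)·-0.2840) / (7) = -0.8651;  r ← (1−ω)·0.0000 + ω·-0.8651 = -0.6921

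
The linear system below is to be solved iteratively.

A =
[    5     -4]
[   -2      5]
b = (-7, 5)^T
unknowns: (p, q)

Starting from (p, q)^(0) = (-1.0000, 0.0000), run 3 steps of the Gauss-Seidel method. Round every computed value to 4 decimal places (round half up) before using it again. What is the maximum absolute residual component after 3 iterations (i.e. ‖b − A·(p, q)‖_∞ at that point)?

0.1802

Iteration 1:
  p = (-7 - (-4)·0.0000) / (5) = -1.4000
  q = (5 - (-2)·-1.4000) / (5) = 0.4400
Iteration 2:
  p = (-7 - (-4)·0.4400) / (5) = -1.0480
  q = (5 - (-2)·-1.0480) / (5) = 0.5808
Iteration 3:
  p = (-7 - (-4)·0.5808) / (5) = -0.9354
  q = (5 - (-2)·-0.9354) / (5) = 0.6258
Residual b − A·x = (0.1802, 0.0002); ∞-norm = 0.1802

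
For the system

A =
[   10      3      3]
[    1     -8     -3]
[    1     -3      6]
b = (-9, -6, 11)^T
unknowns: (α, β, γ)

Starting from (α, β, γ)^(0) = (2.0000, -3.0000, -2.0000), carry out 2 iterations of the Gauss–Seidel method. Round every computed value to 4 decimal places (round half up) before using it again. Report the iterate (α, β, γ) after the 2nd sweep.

(-2.1287, -0.4614, 1.9574)

Iteration 1:
  α = (-9 - (3)·-3.0000 - (3)·-2.0000) / (10) = 0.6000
  β = (-6 - (1)·0.6000 - (-3)·-2.0000) / (-8) = 1.5750
  γ = (11 - (1)·0.6000 - (-3)·1.5750) / (6) = 2.5208
Iteration 2:
  α = (-9 - (3)·1.5750 - (3)·2.5208) / (10) = -2.1287
  β = (-6 - (1)·-2.1287 - (-3)·2.5208) / (-8) = -0.4614
  γ = (11 - (1)·-2.1287 - (-3)·-0.4614) / (6) = 1.9574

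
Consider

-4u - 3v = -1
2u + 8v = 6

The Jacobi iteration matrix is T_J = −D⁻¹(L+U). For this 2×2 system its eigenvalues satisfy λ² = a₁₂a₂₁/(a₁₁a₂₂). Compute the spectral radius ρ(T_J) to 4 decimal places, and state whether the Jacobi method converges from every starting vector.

0.4330

a₁₂a₂₁/(a₁₁a₂₂) = (-3)·(2) / ((-4)·(8)) = 0.187500
ρ = √|0.187500| = √0.187500 = 0.4330
ρ < 1, so Jacobi converges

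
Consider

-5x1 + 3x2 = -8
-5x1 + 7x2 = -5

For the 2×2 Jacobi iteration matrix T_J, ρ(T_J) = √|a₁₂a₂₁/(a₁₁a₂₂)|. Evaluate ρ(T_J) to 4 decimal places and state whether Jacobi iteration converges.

a₁₂a₂₁/(a₁₁a₂₂) = (3)·(-5) / ((-5)·(7)) = 0.428571
ρ = √|0.428571| = √0.428571 = 0.6547
ρ < 1, so Jacobi converges

0.6547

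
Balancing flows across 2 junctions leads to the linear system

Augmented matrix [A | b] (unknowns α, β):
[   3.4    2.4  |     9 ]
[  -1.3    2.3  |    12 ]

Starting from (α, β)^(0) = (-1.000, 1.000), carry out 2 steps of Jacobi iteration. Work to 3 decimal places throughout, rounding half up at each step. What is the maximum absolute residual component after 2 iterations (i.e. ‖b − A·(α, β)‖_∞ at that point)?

Iteration 1:
  α = (9 - (2.4)·1.000) / (3.4) = 1.941
  β = (12 - (-1.3)·-1.000) / (2.3) = 4.652
Iteration 2:
  α = (9 - (2.4)·4.652) / (3.4) = -0.637
  β = (12 - (-1.3)·1.941) / (2.3) = 6.314
Residual b − A·x = (-3.988, -3.350); ∞-norm = 3.988

3.988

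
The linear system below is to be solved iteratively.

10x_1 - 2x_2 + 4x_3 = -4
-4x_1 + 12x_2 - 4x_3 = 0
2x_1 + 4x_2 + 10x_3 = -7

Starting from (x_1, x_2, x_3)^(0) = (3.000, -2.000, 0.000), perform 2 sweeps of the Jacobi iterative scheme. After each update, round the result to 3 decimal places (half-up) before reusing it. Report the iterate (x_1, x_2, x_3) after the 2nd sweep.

Iteration 1:
  x_1 = (-4 - (-2)·-2.000 - (4)·0.000) / (10) = -0.800
  x_2 = (0 - (-4)·3.000 - (-4)·0.000) / (12) = 1.000
  x_3 = (-7 - (2)·3.000 - (4)·-2.000) / (10) = -0.500
Iteration 2:
  x_1 = (-4 - (-2)·1.000 - (4)·-0.500) / (10) = 0.000
  x_2 = (0 - (-4)·-0.800 - (-4)·-0.500) / (12) = -0.433
  x_3 = (-7 - (2)·-0.800 - (4)·1.000) / (10) = -0.940

(0.000, -0.433, -0.940)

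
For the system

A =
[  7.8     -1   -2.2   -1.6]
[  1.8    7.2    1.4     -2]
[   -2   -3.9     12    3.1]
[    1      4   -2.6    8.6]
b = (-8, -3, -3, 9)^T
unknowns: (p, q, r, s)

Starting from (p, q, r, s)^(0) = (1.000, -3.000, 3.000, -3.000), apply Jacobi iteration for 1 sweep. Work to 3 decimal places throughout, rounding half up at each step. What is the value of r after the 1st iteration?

-0.283

Iteration 1:
  p = (-8 - (-1)·-3.000 - (-2.2)·3.000 - (-1.6)·-3.000) / (7.8) = -1.179
  q = (-3 - (1.8)·1.000 - (1.4)·3.000 - (-2)·-3.000) / (7.2) = -2.083
  r = (-3 - (-2)·1.000 - (-3.9)·-3.000 - (3.1)·-3.000) / (12) = -0.283
  s = (9 - (1)·1.000 - (4)·-3.000 - (-2.6)·3.000) / (8.6) = 3.233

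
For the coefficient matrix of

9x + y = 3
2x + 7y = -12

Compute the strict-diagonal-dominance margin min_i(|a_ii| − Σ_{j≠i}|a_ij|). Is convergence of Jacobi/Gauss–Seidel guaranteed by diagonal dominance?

5

row 1: |9| − (1) = 8
row 2: |7| − (2) = 5
minimum over rows = 5 → strictly diagonally dominant (convergence guaranteed)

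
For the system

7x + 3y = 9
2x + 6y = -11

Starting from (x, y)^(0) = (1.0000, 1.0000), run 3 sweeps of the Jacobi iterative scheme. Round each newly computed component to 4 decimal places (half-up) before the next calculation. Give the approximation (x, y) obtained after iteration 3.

(2.1939, -2.5714)

Iteration 1:
  x = (9 - (3)·1.0000) / (7) = 0.8571
  y = (-11 - (2)·1.0000) / (6) = -2.1667
Iteration 2:
  x = (9 - (3)·-2.1667) / (7) = 2.2143
  y = (-11 - (2)·0.8571) / (6) = -2.1190
Iteration 3:
  x = (9 - (3)·-2.1190) / (7) = 2.1939
  y = (-11 - (2)·2.2143) / (6) = -2.5714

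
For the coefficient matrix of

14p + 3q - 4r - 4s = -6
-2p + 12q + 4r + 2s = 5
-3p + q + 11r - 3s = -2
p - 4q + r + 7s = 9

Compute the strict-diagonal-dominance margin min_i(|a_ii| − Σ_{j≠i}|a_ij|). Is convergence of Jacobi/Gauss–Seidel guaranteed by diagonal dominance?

1

row 1: |14| − (3+4+4) = 3
row 2: |12| − (2+4+2) = 4
row 3: |11| − (3+1+3) = 4
row 4: |7| − (1+4+1) = 1
minimum over rows = 1 → strictly diagonally dominant (convergence guaranteed)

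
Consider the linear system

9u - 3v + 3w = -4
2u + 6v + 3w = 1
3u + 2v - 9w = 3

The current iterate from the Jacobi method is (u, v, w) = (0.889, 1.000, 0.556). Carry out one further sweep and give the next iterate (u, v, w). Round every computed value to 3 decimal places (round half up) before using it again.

(-0.296, -0.408, 0.185)

One sweep:
  u = (-4 - (-3)·1.000 - (3)·0.556) / (9) = -0.296
  v = (1 - (2)·0.889 - (3)·0.556) / (6) = -0.408
  w = (3 - (3)·0.889 - (2)·1.000) / (-9) = 0.185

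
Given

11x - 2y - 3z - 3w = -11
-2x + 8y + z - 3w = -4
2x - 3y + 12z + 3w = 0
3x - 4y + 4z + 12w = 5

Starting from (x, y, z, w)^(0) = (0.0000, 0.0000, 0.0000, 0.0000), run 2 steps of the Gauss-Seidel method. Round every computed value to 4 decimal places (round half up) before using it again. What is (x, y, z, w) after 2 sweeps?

(-1.0265, -0.5952, -0.0836, 0.5028)

Iteration 1:
  x = (-11 - (-2)·0.0000 - (-3)·0.0000 - (-3)·0.0000) / (11) = -1.0000
  y = (-4 - (-2)·-1.0000 - (1)·0.0000 - (-3)·0.0000) / (8) = -0.7500
  z = (0 - (2)·-1.0000 - (-3)·-0.7500 - (3)·0.0000) / (12) = -0.0208
  w = (5 - (3)·-1.0000 - (-4)·-0.7500 - (4)·-0.0208) / (12) = 0.4236
Iteration 2:
  x = (-11 - (-2)·-0.7500 - (-3)·-0.0208 - (-3)·0.4236) / (11) = -1.0265
  y = (-4 - (-2)·-1.0265 - (1)·-0.0208 - (-3)·0.4236) / (8) = -0.5952
  z = (0 - (2)·-1.0265 - (-3)·-0.5952 - (3)·0.4236) / (12) = -0.0836
  w = (5 - (3)·-1.0265 - (-4)·-0.5952 - (4)·-0.0836) / (12) = 0.5028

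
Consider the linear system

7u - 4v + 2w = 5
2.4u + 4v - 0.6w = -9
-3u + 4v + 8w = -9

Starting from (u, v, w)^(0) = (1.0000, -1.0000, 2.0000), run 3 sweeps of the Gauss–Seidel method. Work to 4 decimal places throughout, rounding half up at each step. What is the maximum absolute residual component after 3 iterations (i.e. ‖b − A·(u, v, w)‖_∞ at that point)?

1.8750

Iteration 1:
  u = (5 - (-4)·-1.0000 - (2)·2.0000) / (7) = -0.4286
  v = (-9 - (2.4)·-0.4286 - (-0.6)·2.0000) / (4) = -1.6928
  w = (-9 - (-3)·-0.4286 - (4)·-1.6928) / (8) = -0.4393
Iteration 2:
  u = (5 - (-4)·-1.6928 - (2)·-0.4393) / (7) = -0.1275
  v = (-9 - (2.4)·-0.1275 - (-0.6)·-0.4393) / (4) = -2.2394
  w = (-9 - (-3)·-0.1275 - (4)·-2.2394) / (8) = -0.0531
Iteration 3:
  u = (5 - (-4)·-2.2394 - (2)·-0.0531) / (7) = -0.5502
  v = (-9 - (2.4)·-0.5502 - (-0.6)·-0.0531) / (4) = -1.9278
  w = (-9 - (-3)·-0.5502 - (4)·-1.9278) / (8) = -0.3674
Residual b − A·x = (1.8750, -0.1888, -0.0002); ∞-norm = 1.8750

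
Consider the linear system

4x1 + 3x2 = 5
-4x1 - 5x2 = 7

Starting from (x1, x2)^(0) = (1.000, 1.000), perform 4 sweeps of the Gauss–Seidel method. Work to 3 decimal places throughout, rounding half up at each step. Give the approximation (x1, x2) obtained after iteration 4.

Iteration 1:
  x1 = (5 - (3)·1.000) / (4) = 0.500
  x2 = (7 - (-4)·0.500) / (-5) = -1.800
Iteration 2:
  x1 = (5 - (3)·-1.800) / (4) = 2.600
  x2 = (7 - (-4)·2.600) / (-5) = -3.480
Iteration 3:
  x1 = (5 - (3)·-3.480) / (4) = 3.860
  x2 = (7 - (-4)·3.860) / (-5) = -4.488
Iteration 4:
  x1 = (5 - (3)·-4.488) / (4) = 4.616
  x2 = (7 - (-4)·4.616) / (-5) = -5.093

(4.616, -5.093)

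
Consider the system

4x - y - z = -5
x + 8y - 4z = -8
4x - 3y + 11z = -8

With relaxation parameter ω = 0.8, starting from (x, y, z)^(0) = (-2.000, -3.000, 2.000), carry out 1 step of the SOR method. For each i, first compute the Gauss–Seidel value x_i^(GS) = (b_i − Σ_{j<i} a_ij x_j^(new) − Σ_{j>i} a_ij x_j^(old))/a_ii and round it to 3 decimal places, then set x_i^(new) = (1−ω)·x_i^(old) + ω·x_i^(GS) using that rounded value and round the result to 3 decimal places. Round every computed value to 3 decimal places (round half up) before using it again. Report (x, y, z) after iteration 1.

Iteration 1:
  x: GS value = (-5 - (-1)·-3.000 - (-1)·2.000) / (4) = -1.500;  x ← (1−ω)·-2.000 + ω·-1.500 = -1.600
  y: GS value = (-8 - (1)·-1.600 - (-4)·2.000) / (8) = 0.200;  y ← (1−ω)·-3.000 + ω·0.200 = -0.440
  z: GS value = (-8 - (4)·-1.600 - (-3)·-0.440) / (11) = -0.265;  z ← (1−ω)·2.000 + ω·-0.265 = 0.188

(-1.600, -0.440, 0.188)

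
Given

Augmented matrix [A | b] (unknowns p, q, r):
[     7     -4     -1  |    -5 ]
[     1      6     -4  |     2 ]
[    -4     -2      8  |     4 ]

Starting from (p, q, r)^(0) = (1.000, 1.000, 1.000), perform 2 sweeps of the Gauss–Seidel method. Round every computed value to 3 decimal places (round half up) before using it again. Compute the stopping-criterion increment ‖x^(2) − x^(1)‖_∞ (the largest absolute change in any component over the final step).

0.161

Iteration 1:
  p = (-5 - (-4)·1.000 - (-1)·1.000) / (7) = 0.000
  q = (2 - (1)·0.000 - (-4)·1.000) / (6) = 1.000
  r = (4 - (-4)·0.000 - (-2)·1.000) / (8) = 0.750
Iteration 2:
  p = (-5 - (-4)·1.000 - (-1)·0.750) / (7) = -0.036
  q = (2 - (1)·-0.036 - (-4)·0.750) / (6) = 0.839
  r = (4 - (-4)·-0.036 - (-2)·0.839) / (8) = 0.692
Change: (-0.036, -0.161, -0.058) → max |·| = 0.161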